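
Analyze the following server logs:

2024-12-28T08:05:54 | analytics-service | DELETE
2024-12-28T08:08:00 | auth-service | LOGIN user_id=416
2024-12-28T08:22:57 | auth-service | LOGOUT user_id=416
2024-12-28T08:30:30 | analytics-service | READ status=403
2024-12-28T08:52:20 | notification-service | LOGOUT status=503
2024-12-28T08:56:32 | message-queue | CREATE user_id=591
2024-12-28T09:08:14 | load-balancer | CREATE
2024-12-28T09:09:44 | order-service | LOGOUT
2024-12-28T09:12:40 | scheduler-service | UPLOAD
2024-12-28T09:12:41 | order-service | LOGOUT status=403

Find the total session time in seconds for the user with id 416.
897

To calculate session duration:

1. Find LOGIN event for user_id=416: 2024-12-28T08:08:00
2. Find LOGOUT event for user_id=416: 2024-12-28T08:22:57
3. Session duration: 2024-12-28T08:22:57 - 2024-12-28T08:08:00 = 897 seconds (14 minutes)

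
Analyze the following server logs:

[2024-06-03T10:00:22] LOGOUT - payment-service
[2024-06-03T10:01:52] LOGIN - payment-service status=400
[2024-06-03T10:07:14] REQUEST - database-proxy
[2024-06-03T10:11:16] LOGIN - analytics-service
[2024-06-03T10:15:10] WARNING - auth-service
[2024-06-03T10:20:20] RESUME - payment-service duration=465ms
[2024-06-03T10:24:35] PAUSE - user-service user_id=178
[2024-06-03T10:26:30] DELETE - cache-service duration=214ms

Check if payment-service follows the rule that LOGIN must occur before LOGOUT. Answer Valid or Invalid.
Invalid

To validate ordering:

1. Required order: LOGIN → LOGOUT
2. Rule: LOGIN must occur before LOGOUT
3. Check actual order of events for payment-service
4. Result: Invalid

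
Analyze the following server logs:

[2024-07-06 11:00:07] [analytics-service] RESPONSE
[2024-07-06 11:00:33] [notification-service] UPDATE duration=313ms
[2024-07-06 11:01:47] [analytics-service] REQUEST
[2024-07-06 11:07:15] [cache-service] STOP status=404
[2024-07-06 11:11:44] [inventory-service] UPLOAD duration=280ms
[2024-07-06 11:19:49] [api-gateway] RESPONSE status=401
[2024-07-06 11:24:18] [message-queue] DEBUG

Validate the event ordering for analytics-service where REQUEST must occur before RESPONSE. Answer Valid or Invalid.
Invalid

To validate ordering:

1. Required order: REQUEST → RESPONSE
2. Rule: REQUEST must occur before RESPONSE
3. Check actual order of events for analytics-service
4. Result: Invalid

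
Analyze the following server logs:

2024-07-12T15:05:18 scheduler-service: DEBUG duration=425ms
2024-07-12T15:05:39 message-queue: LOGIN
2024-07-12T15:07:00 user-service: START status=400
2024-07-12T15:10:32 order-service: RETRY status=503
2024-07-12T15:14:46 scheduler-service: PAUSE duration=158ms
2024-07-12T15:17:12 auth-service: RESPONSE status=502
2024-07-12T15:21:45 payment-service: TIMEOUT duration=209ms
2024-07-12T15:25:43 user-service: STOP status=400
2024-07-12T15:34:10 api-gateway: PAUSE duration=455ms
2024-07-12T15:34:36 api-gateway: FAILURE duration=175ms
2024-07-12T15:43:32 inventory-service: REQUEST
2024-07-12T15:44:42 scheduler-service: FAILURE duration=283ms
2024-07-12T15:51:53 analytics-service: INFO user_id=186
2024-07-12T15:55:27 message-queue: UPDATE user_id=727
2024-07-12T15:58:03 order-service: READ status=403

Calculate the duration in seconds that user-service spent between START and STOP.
1123

To calculate state duration:

1. Find START event for user-service: 2024-07-12T15:07:00
2. Find STOP event for user-service: 2024-07-12T15:25:43
3. Calculate duration: 2024-07-12T15:25:43 - 2024-07-12T15:07:00 = 1123 seconds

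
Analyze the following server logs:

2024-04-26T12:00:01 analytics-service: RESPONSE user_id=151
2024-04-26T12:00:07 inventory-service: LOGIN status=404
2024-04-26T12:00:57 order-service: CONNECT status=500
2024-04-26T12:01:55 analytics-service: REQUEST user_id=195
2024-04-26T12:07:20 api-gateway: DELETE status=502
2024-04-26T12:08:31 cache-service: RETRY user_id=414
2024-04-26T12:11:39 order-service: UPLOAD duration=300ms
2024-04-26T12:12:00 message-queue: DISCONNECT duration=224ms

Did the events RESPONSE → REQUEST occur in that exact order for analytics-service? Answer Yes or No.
Yes

To verify sequence order:

1. Find all events in sequence RESPONSE → REQUEST for analytics-service
2. Extract their timestamps
3. Check if timestamps are in ascending order
4. Result: Yes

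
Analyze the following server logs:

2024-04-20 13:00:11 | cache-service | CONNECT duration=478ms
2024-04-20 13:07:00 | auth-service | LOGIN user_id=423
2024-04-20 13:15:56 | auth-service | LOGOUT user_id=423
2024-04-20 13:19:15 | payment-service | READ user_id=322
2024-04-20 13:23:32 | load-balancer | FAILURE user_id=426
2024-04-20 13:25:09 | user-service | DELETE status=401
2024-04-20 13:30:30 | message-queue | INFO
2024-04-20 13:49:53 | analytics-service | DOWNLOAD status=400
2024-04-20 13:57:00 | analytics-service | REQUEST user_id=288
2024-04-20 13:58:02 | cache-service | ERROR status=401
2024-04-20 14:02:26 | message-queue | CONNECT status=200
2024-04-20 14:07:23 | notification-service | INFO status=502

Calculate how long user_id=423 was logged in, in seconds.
536

To calculate session duration:

1. Find LOGIN event for user_id=423: 2024-04-20 13:07:00
2. Find LOGOUT event for user_id=423: 2024-04-20 13:15:56
3. Session duration: 2024-04-20 13:15:56 - 2024-04-20 13:07:00 = 536 seconds (8 minutes)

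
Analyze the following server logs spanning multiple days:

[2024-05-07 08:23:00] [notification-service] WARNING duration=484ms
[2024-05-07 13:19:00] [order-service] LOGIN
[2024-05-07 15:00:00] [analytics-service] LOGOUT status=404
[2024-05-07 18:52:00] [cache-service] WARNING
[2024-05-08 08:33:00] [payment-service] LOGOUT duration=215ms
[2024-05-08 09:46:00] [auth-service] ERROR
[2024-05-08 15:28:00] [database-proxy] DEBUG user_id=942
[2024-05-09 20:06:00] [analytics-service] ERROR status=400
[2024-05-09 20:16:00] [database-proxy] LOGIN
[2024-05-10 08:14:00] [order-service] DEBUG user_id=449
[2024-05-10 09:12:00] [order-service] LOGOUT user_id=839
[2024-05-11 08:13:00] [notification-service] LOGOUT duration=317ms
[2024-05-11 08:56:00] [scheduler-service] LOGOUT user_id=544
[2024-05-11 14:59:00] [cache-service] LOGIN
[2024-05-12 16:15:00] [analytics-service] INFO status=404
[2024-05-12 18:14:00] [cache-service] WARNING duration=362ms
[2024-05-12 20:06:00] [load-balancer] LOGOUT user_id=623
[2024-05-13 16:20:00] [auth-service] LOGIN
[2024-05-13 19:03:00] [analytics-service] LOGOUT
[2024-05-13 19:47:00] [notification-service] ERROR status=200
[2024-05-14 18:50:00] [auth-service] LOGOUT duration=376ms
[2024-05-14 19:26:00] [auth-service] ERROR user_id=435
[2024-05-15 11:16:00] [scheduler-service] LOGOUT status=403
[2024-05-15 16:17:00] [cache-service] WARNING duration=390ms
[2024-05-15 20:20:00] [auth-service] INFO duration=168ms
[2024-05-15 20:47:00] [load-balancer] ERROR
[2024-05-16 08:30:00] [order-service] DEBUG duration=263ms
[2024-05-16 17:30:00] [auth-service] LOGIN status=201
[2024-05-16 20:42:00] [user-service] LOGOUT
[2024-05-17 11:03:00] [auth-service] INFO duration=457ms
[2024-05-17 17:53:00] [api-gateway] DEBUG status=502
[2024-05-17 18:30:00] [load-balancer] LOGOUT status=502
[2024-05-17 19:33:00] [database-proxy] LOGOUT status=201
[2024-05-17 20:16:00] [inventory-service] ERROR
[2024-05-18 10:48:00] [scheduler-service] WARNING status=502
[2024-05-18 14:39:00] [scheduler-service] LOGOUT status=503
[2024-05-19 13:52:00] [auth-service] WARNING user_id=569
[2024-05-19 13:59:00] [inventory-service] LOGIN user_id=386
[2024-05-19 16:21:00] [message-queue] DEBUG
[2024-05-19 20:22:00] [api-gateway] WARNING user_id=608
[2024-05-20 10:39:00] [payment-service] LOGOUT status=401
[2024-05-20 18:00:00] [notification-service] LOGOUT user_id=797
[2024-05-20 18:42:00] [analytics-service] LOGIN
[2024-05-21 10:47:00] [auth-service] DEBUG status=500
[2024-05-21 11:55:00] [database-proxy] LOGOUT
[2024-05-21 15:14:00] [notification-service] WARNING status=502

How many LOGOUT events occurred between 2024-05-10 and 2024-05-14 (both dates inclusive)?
6

To filter by date range:

1. Date range: 2024-05-10 through 2024-05-14, both dates inclusive
2. Filter for LOGOUT events whose date falls in this range
3. Count matching events: 6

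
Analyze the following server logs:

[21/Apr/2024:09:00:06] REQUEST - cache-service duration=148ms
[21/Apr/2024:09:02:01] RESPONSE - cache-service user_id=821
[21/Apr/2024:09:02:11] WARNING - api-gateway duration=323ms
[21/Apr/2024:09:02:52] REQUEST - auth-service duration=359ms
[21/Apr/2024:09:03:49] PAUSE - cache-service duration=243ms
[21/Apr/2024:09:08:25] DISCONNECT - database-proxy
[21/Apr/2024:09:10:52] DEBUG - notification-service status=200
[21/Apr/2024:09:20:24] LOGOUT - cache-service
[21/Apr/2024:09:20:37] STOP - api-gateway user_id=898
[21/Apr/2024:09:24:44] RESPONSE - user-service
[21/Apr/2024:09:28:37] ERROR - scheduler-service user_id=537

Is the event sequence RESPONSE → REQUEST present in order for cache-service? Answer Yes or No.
No

To verify sequence order:

1. Find all events in sequence RESPONSE → REQUEST for cache-service
2. Extract their timestamps
3. Check if timestamps are in ascending order
4. Result: No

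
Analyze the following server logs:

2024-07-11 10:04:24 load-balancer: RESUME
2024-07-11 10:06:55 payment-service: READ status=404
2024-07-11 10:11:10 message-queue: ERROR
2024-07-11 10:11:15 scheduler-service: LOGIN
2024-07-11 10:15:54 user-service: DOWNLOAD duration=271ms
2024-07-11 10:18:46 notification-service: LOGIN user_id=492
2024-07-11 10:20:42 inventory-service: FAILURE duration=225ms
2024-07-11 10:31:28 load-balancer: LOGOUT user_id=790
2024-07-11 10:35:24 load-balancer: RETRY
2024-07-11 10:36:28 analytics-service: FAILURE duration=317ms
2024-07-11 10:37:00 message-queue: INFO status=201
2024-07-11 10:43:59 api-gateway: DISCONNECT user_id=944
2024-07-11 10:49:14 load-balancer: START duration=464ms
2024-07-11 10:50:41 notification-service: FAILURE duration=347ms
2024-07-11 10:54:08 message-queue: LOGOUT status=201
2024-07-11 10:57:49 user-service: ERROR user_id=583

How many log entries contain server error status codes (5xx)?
0

To find matching entries:

1. Pattern to match: server error status codes (5xx)
2. Scan each log entry for the pattern
3. Count matches: 0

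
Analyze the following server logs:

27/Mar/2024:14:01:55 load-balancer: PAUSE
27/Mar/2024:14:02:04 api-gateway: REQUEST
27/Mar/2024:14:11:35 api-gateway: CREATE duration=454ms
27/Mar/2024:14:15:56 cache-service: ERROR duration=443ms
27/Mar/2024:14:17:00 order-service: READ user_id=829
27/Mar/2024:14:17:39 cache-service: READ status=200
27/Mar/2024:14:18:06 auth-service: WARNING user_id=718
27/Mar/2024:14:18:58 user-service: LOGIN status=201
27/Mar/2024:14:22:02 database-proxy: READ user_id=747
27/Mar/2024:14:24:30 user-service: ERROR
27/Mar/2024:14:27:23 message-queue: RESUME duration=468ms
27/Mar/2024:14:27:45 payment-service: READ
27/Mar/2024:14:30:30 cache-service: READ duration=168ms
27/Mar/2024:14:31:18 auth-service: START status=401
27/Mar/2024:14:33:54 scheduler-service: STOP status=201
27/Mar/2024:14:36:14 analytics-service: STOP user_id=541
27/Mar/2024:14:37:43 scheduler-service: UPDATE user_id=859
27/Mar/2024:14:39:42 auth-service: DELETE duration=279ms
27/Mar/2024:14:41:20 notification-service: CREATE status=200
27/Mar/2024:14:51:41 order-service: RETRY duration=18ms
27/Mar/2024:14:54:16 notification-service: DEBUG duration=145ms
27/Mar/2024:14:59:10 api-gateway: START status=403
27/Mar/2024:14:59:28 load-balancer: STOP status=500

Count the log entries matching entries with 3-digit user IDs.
5

To find matching entries:

1. Pattern to match: entries with 3-digit user IDs
2. Scan each log entry for the pattern
3. Count matches: 5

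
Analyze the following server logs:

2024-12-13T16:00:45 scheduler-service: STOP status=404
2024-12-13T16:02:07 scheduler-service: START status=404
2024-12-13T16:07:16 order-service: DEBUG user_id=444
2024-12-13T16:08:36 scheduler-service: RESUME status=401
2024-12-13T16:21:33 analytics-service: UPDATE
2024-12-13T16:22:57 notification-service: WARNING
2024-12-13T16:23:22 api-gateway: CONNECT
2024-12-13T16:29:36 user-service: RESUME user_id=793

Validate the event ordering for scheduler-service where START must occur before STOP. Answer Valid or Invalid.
Invalid

To validate ordering:

1. Required order: START → STOP
2. Rule: START must occur before STOP
3. Check actual order of events for scheduler-service
4. Result: Invalid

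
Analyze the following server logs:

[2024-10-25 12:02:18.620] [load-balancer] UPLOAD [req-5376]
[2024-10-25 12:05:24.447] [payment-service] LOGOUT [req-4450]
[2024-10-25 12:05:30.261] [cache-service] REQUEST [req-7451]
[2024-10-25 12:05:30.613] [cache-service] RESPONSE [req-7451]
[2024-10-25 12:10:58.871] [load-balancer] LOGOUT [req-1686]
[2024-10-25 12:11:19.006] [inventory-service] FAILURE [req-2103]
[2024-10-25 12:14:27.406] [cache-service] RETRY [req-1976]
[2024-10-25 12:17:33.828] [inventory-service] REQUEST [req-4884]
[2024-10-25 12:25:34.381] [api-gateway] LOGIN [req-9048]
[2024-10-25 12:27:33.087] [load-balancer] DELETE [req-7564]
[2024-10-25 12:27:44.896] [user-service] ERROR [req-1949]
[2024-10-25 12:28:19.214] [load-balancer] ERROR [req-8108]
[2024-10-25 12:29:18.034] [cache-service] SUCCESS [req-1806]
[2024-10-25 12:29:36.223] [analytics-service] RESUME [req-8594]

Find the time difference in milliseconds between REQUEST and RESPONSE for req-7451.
352

To calculate latency:

1. Find REQUEST with id req-7451: 2024-10-25 12:05:30.261
2. Find RESPONSE with id req-7451: 2024-10-25 12:05:30.613
3. Latency: 2024-10-25 12:05:30.613 - 2024-10-25 12:05:30.261 = 352ms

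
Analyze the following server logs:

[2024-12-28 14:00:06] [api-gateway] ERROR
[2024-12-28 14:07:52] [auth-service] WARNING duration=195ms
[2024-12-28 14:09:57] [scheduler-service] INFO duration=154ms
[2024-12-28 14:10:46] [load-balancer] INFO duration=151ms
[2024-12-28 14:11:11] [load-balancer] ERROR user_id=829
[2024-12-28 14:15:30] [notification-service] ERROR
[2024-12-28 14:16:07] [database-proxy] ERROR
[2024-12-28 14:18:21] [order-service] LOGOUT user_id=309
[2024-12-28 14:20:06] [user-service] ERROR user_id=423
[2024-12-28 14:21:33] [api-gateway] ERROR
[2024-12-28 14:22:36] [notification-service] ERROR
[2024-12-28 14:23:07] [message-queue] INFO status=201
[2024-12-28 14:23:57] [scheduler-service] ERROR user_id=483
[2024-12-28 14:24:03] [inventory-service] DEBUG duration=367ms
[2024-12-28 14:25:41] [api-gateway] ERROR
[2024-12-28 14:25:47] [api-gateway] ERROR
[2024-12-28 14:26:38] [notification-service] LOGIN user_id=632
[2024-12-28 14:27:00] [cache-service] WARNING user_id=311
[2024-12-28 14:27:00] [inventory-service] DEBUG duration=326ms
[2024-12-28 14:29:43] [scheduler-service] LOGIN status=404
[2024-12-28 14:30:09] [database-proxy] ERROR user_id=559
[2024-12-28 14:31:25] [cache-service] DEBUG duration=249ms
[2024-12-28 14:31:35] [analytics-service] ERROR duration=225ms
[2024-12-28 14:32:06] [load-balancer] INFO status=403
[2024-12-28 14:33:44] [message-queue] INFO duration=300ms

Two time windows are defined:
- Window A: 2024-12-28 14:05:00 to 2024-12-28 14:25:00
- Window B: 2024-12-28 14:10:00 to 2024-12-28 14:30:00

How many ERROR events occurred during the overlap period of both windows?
7

To find overlap events:

1. Window A: 2024-12-28 14:05:00 to 2024-12-28 14:25:00
2. Window B: 2024-12-28 14:10:00 to 2024-12-28 14:30:00
3. Overlap period: 2024-12-28 14:10:00 to 2024-12-28 14:25:00
4. Count ERROR events in overlap: 7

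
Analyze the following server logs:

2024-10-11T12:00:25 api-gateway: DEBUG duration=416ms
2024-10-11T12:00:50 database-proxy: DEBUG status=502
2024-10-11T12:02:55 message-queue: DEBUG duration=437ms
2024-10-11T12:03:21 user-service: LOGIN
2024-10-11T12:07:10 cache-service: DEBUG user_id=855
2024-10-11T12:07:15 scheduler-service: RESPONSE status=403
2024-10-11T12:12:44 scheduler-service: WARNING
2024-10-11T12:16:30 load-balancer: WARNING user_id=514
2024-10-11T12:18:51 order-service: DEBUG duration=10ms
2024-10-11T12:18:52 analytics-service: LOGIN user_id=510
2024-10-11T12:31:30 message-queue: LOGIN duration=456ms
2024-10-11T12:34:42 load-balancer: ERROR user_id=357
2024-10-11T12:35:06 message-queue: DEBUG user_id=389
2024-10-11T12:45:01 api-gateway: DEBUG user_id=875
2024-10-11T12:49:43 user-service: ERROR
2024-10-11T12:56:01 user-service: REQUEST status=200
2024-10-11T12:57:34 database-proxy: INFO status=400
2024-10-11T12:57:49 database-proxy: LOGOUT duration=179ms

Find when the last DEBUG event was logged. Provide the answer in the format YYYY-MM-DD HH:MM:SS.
2024-10-11 12:45:01

To find the last event:

1. Filter for all DEBUG events
2. Sort by timestamp
3. Select the last one
4. Timestamp: 2024-10-11 12:45:01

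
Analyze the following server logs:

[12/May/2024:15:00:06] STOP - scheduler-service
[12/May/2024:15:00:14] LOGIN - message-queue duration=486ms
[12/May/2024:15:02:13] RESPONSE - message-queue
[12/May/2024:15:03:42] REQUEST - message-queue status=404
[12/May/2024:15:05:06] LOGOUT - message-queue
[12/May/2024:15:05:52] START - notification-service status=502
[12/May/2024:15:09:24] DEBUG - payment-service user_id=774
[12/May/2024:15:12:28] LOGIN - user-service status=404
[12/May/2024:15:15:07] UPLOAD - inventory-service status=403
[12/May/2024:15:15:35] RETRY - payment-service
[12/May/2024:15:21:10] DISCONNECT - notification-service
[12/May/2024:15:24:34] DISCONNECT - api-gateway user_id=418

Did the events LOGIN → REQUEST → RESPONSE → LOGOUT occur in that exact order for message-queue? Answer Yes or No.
No

To verify sequence order:

1. Find all events in sequence LOGIN → REQUEST → RESPONSE → LOGOUT for message-queue
2. Extract their timestamps
3. Check if timestamps are in ascending order
4. Result: No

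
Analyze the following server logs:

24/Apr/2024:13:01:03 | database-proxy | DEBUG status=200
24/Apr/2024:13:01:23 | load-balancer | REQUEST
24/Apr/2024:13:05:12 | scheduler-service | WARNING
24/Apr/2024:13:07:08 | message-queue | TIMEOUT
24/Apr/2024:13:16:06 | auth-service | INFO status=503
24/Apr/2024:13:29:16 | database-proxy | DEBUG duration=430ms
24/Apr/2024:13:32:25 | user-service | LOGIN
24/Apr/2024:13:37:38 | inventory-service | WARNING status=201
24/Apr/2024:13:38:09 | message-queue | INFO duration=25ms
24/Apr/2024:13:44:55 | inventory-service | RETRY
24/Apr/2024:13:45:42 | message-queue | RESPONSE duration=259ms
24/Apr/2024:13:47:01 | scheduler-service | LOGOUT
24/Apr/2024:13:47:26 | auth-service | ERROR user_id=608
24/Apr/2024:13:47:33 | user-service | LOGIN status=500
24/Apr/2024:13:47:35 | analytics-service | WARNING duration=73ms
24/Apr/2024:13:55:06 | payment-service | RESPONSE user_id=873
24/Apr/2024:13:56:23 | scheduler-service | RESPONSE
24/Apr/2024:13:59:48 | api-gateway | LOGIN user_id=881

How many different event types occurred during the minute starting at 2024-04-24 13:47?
4

To count unique event types:

1. Filter events in the minute starting at 2024-04-24 13:47
2. Extract event types from matching entries
3. Count unique types: 4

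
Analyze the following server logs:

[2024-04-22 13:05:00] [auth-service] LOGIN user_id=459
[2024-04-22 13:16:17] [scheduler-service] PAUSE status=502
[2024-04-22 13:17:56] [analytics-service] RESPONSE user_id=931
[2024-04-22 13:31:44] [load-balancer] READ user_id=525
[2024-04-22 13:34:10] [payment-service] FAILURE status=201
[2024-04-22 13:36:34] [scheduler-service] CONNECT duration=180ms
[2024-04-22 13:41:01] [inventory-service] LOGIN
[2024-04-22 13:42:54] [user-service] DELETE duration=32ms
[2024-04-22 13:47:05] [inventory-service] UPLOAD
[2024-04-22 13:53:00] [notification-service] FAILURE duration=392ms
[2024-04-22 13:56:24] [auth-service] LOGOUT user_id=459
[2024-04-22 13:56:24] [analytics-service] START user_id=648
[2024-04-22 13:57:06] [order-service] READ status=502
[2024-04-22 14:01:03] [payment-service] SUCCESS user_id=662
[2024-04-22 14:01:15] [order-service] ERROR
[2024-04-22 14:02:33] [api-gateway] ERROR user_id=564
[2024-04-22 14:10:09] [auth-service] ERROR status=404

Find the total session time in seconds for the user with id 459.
3084

To calculate session duration:

1. Find LOGIN event for user_id=459: 2024-04-22 13:05:00
2. Find LOGOUT event for user_id=459: 2024-04-22 13:56:24
3. Session duration: 2024-04-22 13:56:24 - 2024-04-22 13:05:00 = 3084 seconds (51 minutes)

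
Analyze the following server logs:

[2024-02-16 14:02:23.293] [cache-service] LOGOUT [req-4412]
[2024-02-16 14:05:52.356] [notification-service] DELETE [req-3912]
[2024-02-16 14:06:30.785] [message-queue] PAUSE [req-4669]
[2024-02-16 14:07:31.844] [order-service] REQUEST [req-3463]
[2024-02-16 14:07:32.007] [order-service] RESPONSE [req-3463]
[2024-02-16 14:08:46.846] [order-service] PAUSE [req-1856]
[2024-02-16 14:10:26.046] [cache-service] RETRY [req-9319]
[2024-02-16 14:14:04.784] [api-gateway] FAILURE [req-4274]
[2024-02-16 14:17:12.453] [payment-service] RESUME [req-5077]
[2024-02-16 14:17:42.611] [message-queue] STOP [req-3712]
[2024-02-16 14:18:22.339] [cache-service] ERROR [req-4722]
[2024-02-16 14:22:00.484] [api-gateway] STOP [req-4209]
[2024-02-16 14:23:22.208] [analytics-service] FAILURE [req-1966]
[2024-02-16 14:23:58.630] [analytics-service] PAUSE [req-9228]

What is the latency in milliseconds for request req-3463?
163

To calculate latency:

1. Find REQUEST with id req-3463: 2024-02-16 14:07:31.844
2. Find RESPONSE with id req-3463: 2024-02-16 14:07:32.007
3. Latency: 2024-02-16 14:07:32.007 - 2024-02-16 14:07:31.844 = 163ms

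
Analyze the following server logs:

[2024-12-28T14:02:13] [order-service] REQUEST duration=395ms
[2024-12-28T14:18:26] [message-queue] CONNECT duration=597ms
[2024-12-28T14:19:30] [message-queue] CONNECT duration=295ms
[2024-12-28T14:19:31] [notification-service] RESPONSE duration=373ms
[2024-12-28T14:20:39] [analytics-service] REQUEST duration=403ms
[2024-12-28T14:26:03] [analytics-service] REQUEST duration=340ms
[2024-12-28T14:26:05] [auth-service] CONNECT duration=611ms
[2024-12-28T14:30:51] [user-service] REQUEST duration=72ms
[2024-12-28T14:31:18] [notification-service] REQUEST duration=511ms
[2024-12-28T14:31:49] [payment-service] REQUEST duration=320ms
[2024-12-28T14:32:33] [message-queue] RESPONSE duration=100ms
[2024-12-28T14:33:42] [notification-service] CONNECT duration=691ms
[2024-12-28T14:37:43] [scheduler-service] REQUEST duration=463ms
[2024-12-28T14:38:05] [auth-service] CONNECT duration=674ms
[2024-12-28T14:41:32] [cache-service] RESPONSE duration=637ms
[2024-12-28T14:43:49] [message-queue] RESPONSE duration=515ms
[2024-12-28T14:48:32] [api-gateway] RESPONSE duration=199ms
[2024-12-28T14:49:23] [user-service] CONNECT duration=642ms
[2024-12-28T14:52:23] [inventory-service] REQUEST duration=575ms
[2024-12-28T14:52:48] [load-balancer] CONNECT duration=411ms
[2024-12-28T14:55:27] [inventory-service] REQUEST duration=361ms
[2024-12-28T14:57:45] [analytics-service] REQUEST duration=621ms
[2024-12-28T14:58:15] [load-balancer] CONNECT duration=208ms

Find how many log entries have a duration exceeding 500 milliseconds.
10

To count timeouts:

1. Threshold: 500ms
2. Extract duration from each log entry
3. Count entries where duration > 500
4. Timeout count: 10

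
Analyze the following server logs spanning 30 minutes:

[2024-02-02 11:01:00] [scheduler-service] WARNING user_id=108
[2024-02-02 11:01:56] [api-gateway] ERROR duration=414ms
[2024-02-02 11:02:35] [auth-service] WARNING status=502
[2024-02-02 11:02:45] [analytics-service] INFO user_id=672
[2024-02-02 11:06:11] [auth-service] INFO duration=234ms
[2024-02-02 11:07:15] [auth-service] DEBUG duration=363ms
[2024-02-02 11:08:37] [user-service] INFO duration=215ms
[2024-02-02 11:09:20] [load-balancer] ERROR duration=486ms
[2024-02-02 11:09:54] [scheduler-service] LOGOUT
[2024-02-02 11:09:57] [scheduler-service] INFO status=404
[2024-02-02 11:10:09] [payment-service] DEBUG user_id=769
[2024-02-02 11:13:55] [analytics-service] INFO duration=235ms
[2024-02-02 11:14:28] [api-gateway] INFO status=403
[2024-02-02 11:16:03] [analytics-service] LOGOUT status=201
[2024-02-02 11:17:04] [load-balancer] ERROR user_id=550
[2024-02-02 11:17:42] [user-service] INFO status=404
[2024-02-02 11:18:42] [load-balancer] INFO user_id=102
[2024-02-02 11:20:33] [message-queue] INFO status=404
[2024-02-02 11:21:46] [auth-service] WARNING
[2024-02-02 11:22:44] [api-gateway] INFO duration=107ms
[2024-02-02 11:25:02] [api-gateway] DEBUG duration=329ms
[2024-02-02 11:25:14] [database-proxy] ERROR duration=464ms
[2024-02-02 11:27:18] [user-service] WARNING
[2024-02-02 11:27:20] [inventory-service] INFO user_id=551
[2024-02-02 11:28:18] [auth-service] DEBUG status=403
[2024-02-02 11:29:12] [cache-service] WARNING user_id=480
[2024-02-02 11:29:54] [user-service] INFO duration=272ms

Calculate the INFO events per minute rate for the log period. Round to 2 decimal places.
0.4

To calculate the rate:

1. Count total INFO events: 12
2. Total time period: 30 minutes
3. Rate = 12 / 30 = 0.4 events per minute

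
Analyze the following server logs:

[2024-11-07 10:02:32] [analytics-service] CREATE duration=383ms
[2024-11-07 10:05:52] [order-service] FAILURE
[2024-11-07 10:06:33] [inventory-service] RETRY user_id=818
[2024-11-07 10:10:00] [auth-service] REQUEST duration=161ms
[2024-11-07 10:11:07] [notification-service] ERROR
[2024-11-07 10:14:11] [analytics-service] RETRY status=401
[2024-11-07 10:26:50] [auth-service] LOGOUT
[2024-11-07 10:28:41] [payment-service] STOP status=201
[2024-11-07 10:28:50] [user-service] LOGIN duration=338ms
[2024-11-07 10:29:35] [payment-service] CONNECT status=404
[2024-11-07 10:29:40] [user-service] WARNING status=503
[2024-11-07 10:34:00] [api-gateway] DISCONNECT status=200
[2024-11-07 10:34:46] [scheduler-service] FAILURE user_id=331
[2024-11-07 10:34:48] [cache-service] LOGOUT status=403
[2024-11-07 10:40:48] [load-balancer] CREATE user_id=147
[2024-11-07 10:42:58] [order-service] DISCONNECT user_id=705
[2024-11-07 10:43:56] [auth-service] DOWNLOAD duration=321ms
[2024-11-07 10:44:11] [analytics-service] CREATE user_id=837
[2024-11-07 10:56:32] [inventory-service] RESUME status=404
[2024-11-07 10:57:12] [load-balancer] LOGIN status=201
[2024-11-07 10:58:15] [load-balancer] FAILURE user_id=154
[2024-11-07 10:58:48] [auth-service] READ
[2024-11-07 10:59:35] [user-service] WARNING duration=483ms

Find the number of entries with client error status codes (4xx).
4

To find matching entries:

1. Pattern to match: client error status codes (4xx)
2. Scan each log entry for the pattern
3. Count matches: 4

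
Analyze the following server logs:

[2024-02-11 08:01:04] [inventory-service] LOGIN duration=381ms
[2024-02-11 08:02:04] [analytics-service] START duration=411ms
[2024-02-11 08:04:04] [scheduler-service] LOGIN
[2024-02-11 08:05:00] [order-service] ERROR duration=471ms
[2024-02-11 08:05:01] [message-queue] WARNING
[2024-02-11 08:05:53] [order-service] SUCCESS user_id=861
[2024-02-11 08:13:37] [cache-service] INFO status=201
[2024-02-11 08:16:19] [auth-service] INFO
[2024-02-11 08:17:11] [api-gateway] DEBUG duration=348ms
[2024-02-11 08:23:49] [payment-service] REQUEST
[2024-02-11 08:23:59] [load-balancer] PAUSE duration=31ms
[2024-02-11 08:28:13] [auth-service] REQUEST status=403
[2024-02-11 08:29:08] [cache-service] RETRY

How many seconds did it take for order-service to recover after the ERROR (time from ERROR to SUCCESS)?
53

To calculate recovery time:

1. Find ERROR event for order-service: 2024-02-11 08:05:00
2. Find next SUCCESS event for order-service: 2024-02-11 08:05:53
3. Recovery time: 2024-02-11 08:05:53 - 2024-02-11 08:05:00 = 53 seconds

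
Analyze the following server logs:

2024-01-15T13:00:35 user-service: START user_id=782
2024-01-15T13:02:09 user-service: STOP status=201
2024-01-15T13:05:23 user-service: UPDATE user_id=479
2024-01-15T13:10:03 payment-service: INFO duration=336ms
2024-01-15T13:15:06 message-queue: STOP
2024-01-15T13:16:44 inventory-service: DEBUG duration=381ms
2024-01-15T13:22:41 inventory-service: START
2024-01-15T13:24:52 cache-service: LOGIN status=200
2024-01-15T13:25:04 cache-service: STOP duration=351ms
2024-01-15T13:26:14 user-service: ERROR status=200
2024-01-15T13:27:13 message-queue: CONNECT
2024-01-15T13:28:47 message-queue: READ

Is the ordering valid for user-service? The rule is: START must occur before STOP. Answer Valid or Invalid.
Valid

To validate ordering:

1. Required order: START → STOP
2. Rule: START must occur before STOP
3. Check actual order of events for user-service
4. Result: Valid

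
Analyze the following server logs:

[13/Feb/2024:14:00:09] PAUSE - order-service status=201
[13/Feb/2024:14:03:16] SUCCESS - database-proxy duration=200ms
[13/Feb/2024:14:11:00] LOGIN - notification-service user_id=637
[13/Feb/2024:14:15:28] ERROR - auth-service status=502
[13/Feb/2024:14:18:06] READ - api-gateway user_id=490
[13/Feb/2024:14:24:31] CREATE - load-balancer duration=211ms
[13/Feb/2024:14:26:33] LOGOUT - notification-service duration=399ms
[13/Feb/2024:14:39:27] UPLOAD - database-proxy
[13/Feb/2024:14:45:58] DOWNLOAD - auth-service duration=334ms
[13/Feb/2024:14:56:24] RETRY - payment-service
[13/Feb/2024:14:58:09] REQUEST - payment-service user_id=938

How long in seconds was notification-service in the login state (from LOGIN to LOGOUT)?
933

To calculate state duration:

1. Find LOGIN event for notification-service: 13/Feb/2024:14:11:00
2. Find LOGOUT event for notification-service: 13/Feb/2024:14:26:33
3. Calculate duration: 13/Feb/2024:14:26:33 - 13/Feb/2024:14:11:00 = 933 seconds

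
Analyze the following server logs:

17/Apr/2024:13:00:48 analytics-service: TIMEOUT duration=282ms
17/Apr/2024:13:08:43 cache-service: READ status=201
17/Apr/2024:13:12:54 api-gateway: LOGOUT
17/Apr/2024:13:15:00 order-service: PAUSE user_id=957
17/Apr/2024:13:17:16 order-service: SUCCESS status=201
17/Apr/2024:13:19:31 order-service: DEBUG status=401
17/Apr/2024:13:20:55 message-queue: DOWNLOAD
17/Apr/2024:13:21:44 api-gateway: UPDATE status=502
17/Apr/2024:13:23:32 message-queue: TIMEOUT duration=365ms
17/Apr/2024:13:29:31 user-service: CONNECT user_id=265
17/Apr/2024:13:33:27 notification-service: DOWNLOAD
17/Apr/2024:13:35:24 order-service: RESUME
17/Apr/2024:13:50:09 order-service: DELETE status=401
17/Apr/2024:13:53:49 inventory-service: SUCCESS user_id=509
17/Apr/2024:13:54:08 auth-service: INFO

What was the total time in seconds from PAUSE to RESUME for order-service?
1224

To calculate state duration:

1. Find PAUSE event for order-service: 17/Apr/2024:13:15:00
2. Find RESUME event for order-service: 17/Apr/2024:13:35:24
3. Calculate duration: 17/Apr/2024:13:35:24 - 17/Apr/2024:13:15:00 = 1224 seconds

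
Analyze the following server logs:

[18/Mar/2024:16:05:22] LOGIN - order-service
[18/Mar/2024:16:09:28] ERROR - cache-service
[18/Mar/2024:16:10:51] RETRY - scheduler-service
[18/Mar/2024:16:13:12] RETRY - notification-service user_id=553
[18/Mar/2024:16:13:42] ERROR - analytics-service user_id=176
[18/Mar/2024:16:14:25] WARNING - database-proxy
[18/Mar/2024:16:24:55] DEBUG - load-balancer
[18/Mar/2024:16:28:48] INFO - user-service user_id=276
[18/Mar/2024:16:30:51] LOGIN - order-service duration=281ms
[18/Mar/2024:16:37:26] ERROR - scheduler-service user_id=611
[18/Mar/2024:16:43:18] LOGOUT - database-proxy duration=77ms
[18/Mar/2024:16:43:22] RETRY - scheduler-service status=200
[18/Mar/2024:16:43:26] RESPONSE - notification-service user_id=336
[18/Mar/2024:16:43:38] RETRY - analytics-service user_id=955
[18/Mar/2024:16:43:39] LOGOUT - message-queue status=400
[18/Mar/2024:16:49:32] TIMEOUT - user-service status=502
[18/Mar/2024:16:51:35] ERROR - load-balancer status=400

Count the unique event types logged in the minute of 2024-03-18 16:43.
3

To count unique event types:

1. Filter events in the minute starting at 2024-03-18 16:43
2. Extract event types from matching entries
3. Count unique types: 3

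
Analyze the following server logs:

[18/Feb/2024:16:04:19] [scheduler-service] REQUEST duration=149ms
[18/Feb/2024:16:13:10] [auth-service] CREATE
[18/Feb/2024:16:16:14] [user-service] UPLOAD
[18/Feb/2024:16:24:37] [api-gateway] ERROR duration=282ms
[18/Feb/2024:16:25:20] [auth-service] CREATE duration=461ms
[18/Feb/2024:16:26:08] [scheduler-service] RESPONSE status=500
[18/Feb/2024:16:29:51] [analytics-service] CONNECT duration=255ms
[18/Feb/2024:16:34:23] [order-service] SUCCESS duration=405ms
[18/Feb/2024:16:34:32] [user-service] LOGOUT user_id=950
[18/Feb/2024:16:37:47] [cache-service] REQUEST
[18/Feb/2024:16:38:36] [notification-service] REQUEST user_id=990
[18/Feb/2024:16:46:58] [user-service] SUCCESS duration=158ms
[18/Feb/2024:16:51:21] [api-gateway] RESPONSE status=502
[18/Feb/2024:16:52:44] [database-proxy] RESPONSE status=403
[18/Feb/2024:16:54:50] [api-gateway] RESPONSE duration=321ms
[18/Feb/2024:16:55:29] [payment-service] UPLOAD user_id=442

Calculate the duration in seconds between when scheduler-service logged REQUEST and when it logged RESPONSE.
1309

To find the time between events:

1. Locate the first REQUEST event for scheduler-service: 18/Feb/2024:16:04:19
2. Locate the first RESPONSE event for scheduler-service: 18/Feb/2024:16:26:08
3. Calculate the difference: 18/Feb/2024:16:26:08 - 18/Feb/2024:16:04:19 = 1309 seconds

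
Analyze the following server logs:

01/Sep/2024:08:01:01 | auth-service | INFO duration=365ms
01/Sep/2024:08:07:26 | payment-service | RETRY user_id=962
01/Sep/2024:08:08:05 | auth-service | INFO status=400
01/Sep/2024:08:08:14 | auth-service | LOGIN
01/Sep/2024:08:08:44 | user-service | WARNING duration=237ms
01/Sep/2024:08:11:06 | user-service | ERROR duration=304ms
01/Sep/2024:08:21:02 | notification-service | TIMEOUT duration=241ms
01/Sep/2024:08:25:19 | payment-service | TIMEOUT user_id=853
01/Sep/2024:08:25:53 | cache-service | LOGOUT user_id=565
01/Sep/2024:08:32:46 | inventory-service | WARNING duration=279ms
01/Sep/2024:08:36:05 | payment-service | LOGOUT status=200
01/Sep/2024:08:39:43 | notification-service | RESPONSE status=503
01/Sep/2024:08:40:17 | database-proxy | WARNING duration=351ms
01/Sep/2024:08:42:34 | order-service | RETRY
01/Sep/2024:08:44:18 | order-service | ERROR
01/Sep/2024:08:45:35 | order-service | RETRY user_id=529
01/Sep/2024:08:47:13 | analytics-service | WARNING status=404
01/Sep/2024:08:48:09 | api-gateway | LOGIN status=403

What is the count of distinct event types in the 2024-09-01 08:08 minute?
3

To count unique event types:

1. Filter events in the minute starting at 2024-09-01 08:08
2. Extract event types from matching entries
3. Count unique types: 3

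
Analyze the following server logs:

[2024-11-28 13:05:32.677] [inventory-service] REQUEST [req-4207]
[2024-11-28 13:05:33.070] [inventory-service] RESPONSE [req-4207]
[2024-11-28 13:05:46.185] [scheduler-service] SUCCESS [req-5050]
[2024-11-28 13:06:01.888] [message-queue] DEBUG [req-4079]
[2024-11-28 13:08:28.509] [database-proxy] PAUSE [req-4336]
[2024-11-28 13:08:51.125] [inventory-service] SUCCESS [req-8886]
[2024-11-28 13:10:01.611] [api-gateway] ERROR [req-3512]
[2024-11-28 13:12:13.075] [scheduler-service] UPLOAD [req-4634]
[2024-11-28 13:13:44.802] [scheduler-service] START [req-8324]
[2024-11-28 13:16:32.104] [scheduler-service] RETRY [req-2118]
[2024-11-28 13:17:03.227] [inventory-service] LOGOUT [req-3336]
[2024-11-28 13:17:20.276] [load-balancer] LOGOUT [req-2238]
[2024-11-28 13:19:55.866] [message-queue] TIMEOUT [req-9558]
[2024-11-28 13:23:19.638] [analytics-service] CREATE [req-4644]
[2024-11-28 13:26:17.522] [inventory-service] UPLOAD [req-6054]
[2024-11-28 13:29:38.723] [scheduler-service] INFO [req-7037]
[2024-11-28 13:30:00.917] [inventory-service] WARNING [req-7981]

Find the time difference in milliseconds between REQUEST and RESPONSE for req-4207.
393

To calculate latency:

1. Find REQUEST with id req-4207: 2024-11-28 13:05:32.677
2. Find RESPONSE with id req-4207: 2024-11-28 13:05:33.070
3. Latency: 2024-11-28 13:05:33.070 - 2024-11-28 13:05:32.677 = 393ms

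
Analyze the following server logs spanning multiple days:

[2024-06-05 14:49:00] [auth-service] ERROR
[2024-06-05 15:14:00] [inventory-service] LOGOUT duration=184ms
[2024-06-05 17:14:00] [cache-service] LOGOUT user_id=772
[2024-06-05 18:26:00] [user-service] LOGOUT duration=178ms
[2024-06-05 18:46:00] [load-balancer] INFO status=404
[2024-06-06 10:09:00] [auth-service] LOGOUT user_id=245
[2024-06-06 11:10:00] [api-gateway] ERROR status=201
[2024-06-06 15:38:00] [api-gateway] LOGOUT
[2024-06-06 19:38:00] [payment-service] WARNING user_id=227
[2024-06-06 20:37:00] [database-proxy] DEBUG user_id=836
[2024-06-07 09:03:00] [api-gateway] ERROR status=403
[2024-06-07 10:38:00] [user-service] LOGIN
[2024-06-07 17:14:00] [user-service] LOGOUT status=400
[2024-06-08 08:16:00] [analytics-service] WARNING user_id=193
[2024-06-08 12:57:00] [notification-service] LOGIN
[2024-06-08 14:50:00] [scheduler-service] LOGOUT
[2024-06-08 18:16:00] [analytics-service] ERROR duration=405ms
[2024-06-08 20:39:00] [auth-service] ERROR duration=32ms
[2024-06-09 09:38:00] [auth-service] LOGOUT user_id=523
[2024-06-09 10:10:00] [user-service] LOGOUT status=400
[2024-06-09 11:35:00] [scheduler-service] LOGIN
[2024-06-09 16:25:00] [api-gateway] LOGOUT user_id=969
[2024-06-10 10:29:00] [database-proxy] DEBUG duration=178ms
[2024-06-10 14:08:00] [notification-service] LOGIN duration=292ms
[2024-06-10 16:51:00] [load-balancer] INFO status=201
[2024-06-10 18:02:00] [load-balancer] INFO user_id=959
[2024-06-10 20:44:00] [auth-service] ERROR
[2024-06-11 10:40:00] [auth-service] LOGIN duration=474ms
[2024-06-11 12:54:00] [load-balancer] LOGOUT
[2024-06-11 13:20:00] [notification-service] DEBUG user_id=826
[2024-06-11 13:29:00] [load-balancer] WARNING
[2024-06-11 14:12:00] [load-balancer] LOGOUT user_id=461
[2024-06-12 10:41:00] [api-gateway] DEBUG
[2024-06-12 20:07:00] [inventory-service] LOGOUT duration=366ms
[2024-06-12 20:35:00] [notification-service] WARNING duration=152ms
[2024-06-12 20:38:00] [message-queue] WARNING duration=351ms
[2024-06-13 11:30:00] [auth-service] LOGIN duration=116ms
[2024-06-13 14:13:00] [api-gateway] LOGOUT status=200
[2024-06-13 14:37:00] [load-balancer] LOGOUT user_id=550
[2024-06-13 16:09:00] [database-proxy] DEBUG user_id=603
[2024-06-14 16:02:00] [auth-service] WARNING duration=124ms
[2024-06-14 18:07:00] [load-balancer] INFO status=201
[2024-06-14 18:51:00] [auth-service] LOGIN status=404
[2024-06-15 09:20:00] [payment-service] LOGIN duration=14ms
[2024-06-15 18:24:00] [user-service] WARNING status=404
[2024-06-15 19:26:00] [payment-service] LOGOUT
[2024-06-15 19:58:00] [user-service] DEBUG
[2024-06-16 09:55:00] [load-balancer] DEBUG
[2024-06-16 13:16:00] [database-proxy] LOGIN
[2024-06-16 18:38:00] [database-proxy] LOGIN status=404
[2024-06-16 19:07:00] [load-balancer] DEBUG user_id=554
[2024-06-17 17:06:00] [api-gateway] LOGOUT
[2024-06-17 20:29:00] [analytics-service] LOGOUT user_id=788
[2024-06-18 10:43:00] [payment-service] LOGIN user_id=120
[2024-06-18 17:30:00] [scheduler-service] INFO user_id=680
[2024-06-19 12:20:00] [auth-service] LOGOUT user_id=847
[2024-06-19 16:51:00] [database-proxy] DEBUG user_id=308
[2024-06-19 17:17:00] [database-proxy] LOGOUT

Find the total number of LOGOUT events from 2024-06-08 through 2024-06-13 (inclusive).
9

To filter by date range:

1. Date range: 2024-06-08 through 2024-06-13, both dates inclusive
2. Filter for LOGOUT events whose date falls in this range
3. Count matching events: 9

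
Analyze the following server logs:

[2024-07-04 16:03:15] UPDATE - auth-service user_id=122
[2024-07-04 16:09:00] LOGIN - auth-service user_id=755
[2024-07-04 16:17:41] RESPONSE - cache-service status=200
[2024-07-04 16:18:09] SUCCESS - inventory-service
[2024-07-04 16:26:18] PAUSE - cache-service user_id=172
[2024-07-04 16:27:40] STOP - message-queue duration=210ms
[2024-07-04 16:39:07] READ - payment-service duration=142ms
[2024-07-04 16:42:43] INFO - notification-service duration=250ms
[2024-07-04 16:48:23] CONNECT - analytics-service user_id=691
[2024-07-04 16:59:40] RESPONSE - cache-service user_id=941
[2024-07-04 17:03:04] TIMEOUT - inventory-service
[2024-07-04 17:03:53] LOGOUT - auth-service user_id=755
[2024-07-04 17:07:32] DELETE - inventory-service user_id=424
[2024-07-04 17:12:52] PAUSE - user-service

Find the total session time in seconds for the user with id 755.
3293

To calculate session duration:

1. Find LOGIN event for user_id=755: 2024-07-04 16:09:00
2. Find LOGOUT event for user_id=755: 2024-07-04 17:03:53
3. Session duration: 2024-07-04 17:03:53 - 2024-07-04 16:09:00 = 3293 seconds (54 minutes)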